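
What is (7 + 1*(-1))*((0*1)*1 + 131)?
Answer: 786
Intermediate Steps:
(7 + 1*(-1))*((0*1)*1 + 131) = (7 - 1)*(0*1 + 131) = 6*(0 + 131) = 6*131 = 786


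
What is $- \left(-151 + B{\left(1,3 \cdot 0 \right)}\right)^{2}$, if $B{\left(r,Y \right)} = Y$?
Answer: $-22801$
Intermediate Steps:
$- \left(-151 + B{\left(1,3 \cdot 0 \right)}\right)^{2} = - \left(-151 + 3 \cdot 0\right)^{2} = - \left(-151 + 0\right)^{2} = - \left(-151\right)^{2} = \left(-1\right) 22801 = -22801$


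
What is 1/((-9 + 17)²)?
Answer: 1/64 ≈ 0.015625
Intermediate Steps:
1/((-9 + 17)²) = 1/(8²) = 1/64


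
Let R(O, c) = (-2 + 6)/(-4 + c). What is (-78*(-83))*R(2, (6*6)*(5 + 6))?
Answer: 3237/49 ≈ 66.061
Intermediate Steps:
R(O, c) = 4/(-4 + c)
(-78*(-83))*R(2, (6*6)*(5 + 6)) = (-78*(-83))*(4/(-4 + (6*6)*(5 + 6))) = 6474*(4/(-4 + 36*11)) = 6474*(4/(-4 + 396)) = 6474*(4/392) = 6474*(4*(1/392)) = 6474*(1/98) = 3237/49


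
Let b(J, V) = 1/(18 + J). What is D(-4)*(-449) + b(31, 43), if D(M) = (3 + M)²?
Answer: -22000/49 ≈ -448.98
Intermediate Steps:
D(-4)*(-449) + b(31, 43) = (3 - 4)²*(-449) + 1/(18 + 31) = (-1)²*(-449) + 1/49 = 1*(-449) + 1/49 = -449 + 1/49 = -22000/49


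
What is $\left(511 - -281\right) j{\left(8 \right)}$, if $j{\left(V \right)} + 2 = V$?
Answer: $4752$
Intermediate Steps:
$j{\left(V \right)} = -2 + V$
$\left(511 - -281\right) j{\left(8 \right)} = \left(511 - -281\right) \left(-2 + 8\right) = \left(511 + 281\right) 6 = 792 \cdot 6 = 4752$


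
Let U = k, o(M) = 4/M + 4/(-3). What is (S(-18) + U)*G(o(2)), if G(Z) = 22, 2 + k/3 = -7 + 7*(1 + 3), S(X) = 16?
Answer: 1606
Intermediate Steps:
o(M) = -4/3 + 4/M (o(M) = 4/M + 4*(-⅓) = 4/M - 4/3 = -4/3 + 4/M)
k = 57 (k = -6 + 3*(-7 + 7*(1 + 3)) = -6 + 3*(-7 + 7*4) = -6 + 3*(-7 + 28) = -6 + 3*21 = -6 + 63 = 57)
U = 57
(S(-18) + U)*G(o(2)) = (16 + 57)*22 = 73*22 = 1606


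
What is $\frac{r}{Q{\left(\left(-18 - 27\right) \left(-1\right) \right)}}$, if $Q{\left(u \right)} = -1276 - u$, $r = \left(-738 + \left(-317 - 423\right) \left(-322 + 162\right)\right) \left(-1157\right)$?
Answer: $\frac{136134934}{1321} \approx 1.0305 \cdot 10^{5}$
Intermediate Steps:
$r = -136134934$ ($r = \left(-738 - -118400\right) \left(-1157\right) = \left(-738 + 118400\right) \left(-1157\right) = 117662 \left(-1157\right) = -136134934$)
$\frac{r}{Q{\left(\left(-18 - 27\right) \left(-1\right) \right)}} = - \frac{136134934}{-1276 - \left(-18 - 27\right) \left(-1\right)} = - \frac{136134934}{-1276 - \left(-45\right) \left(-1\right)} = - \frac{136134934}{-1276 - 45} = - \frac{136134934}{-1321} = \left(-136134934\right) \left(- \frac{1}{1321}\right) = \frac{136134934}{1321}$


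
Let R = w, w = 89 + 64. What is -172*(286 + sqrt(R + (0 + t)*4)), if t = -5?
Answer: -49192 - 172*sqrt(133) ≈ -51176.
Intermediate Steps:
w = 153
R = 153
-172*(286 + sqrt(R + (0 + t)*4)) = -172*(286 + sqrt(153 + (0 - 5)*4)) = -172*(286 + sqrt(153 - 5*4)) = -172*(286 + sqrt(153 - 20)) = -172*(286 + sqrt(133)) = -49192 - 172*sqrt(133)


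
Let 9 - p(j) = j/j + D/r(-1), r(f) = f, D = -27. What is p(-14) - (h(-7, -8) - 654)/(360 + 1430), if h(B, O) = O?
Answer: -16674/895 ≈ -18.630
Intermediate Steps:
p(j) = -19 (p(j) = 9 - (j/j - 27/(-1)) = 9 - (1 - 27*(-1)) = 9 - (1 + 27) = 9 - 1*28 = 9 - 28 = -19)
p(-14) - (h(-7, -8) - 654)/(360 + 1430) = -19 - (-8 - 654)/(360 + 1430) = -19 - (-662)/1790 = -19 - 1*(-331/895) = -19 + 331/895 = -16674/895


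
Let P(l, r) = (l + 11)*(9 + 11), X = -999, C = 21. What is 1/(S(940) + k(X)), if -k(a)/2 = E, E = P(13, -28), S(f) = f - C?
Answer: -1/41 ≈ -0.024390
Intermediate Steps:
S(f) = -21 + f (S(f) = f - 1*21 = f - 21 = -21 + f)
P(l, r) = 220 + 20*l (P(l, r) = (11 + l)*20 = 220 + 20*l)
E = 480 (E = 220 + 20*13 = 220 + 260 = 480)
k(a) = -960 (k(a) = -2*480 = -960)
1/(S(940) + k(X)) = 1/((-21 + 940) - 960) = 1/(919 - 960) = 1/(-41) = -1/41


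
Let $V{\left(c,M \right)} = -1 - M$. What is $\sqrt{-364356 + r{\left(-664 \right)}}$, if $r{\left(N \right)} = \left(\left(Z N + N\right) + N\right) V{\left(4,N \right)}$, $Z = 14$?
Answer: $2 i \sqrt{1852017} \approx 2721.8 i$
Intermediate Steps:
$r{\left(N \right)} = 16 N \left(-1 - N\right)$ ($r{\left(N \right)} = \left(\left(14 N + N\right) + N\right) \left(-1 - N\right) = \left(15 N + N\right) \left(-1 - N\right) = 16 N \left(-1 - N\right)$)
$\sqrt{-364356 + r{\left(-664 \right)}} = \sqrt{-364356 - - 10624 \left(1 - 664\right)} = \sqrt{-364356 - \left(-10624\right) \left(-663\right)} = \sqrt{-364356 - 7043712} = \sqrt{-7408068} = 2 i \sqrt{1852017}$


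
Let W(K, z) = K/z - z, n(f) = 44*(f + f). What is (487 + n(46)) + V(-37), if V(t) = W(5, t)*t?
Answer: 3171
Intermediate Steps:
n(f) = 88*f (n(f) = 44*(2*f) = 88*f)
W(K, z) = -z + K/z
V(t) = t*(-t + 5/t) (V(t) = (-t + 5/t)*t = t*(-t + 5/t))
(487 + n(46)) + V(-37) = (487 + 88*46) + (5 - 1*(-37)²) = (487 + 4048) + (5 - 1*1369) = 4535 + (5 - 1369) = 4535 - 1364 = 3171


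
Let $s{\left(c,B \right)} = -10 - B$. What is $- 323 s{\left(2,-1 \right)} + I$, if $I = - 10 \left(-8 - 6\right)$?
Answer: $3047$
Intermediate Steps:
$I = 140$ ($I = \left(-10\right) \left(-14\right) = 140$)
$- 323 s{\left(2,-1 \right)} + I = - 323 \left(-10 - -1\right) + 140 = - 323 \left(-10 + 1\right) + 140 = \left(-323\right) \left(-9\right) + 140 = 2907 + 140 = 3047$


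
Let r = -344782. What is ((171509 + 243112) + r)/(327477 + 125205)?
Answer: 69839/452682 ≈ 0.15428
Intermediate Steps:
((171509 + 243112) + r)/(327477 + 125205) = ((171509 + 243112) - 344782)/(327477 + 125205) = (414621 - 344782)/452682 = 69839*(1/452682) = 69839/452682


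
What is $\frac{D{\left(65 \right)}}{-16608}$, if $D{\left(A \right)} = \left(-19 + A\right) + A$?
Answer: $- \frac{37}{5536} \approx -0.0066835$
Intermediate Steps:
$D{\left(A \right)} = -19 + 2 A$
$\frac{D{\left(65 \right)}}{-16608} = \frac{-19 + 2 \cdot 65}{-16608} = \left(-19 + 130\right) \left(- \frac{1}{16608}\right) = 111 \left(- \frac{1}{16608}\right) = - \frac{37}{5536}$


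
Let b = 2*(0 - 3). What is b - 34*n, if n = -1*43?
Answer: 1456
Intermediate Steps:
b = -6 (b = 2*(-3) = -6)
n = -43
b - 34*n = -6 - 34*(-43) = -6 + 1462 = 1456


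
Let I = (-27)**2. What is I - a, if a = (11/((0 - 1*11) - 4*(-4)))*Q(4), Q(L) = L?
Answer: 3601/5 ≈ 720.20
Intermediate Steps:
I = 729
a = 44/5 (a = (11/((0 - 1*11) - 4*(-4)))*4 = (11/((0 - 11) + 16))*4 = (11/(-11 + 16))*4 = (11/5)*4 = 44/5 ≈ 8.8000)
I - a = 729 - 1*44/5 = 729 - 44/5 = 3601/5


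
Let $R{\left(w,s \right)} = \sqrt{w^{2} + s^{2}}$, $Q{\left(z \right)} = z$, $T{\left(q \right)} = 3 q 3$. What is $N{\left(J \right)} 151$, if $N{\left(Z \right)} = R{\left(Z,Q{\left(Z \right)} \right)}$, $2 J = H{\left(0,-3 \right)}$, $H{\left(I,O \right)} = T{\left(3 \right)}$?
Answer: $\frac{4077 \sqrt{2}}{2} \approx 2882.9$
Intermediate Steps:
$T{\left(q \right)} = 9 q$
$H{\left(I,O \right)} = 27$ ($H{\left(I,O \right)} = 9 \cdot 3 = 27$)
$R{\left(w,s \right)} = \sqrt{s^{2} + w^{2}}$
$J = \frac{27}{2}$ ($J = \frac{1}{2} \cdot 27 = \frac{27}{2} \approx 13.5$)
$N{\left(Z \right)} = \sqrt{2} \sqrt{Z^{2}}$ ($N{\left(Z \right)} = \sqrt{Z^{2} + Z^{2}} = \sqrt{2 Z^{2}} = \sqrt{2} \sqrt{Z^{2}}$)
$N{\left(J \right)} 151 = \sqrt{2} \sqrt{\left(\frac{27}{2}\right)^{2}} \cdot 151 = \sqrt{2} \sqrt{\frac{729}{4}} \cdot 151 = \sqrt{2} \cdot \frac{27}{2} \cdot 151 = \frac{27 \sqrt{2}}{2} \cdot 151 = \frac{4077 \sqrt{2}}{2}$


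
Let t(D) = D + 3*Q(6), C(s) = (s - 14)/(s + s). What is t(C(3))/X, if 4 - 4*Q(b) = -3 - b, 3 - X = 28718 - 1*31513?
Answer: 95/33576 ≈ 0.0028294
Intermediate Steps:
X = 2798 (X = 3 - (28718 - 1*31513) = 3 - (28718 - 31513) = 3 - 1*(-2795) = 3 + 2795 = 2798)
Q(b) = 7/4 + b/4 (Q(b) = 1 - (-3 - b)/4 = 1 + (3/4 + b/4) = 7/4 + b/4)
C(s) = (-14 + s)/(2*s) (C(s) = (-14 + s)/((2*s)) = (-14 + s)*(1/(2*s)) = (-14 + s)/(2*s))
t(D) = 39/4 + D (t(D) = D + 3*(7/4 + (1/4)*6) = D + 3*(7/4 + 3/2) = D + 3*(13/4) = D + 39/4 = 39/4 + D)
t(C(3))/X = (39/4 + (1/2)*(-14 + 3)/3)/2798 = (39/4 + (1/2)*(1/3)*(-11))*(1/2798) = (39/4 - 11/6)*(1/2798) = (95/12)*(1/2798) = 95/33576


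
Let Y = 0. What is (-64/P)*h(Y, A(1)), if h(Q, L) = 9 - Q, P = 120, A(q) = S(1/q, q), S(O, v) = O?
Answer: -24/5 ≈ -4.8000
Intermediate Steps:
A(q) = 1/q
(-64/P)*h(Y, A(1)) = (-64/120)*(9 - 1*0) = (-64*1/120)*(9 + 0) = -8/15*9 = -24/5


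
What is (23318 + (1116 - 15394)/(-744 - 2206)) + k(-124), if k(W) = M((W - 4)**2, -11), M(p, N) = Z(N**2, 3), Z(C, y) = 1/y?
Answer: 1749238/75 ≈ 23323.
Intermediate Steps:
M(p, N) = 1/3
k(W) = 1/3
(23318 + (1116 - 15394)/(-744 - 2206)) + k(-124) = (23318 + (1116 - 15394)/(-744 - 2206)) + 1/3 = (23318 - 14278/(-2950)) + 1/3 = (23318 - 14278*(-1/2950)) + 1/3 = (23318 + 121/25) + 1/3 = 583071/25 + 1/3 = 1749238/75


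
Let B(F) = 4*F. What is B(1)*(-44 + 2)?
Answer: -168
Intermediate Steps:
B(1)*(-44 + 2) = (4*1)*(-44 + 2) = 4*(-42) = -168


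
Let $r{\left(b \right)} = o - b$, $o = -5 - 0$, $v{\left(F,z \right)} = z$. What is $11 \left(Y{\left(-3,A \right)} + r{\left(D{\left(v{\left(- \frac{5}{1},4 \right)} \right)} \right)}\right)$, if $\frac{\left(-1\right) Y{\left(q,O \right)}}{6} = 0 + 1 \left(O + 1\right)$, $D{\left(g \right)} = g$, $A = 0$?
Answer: $-165$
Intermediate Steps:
$o = -5$ ($o = -5 + 0 = -5$)
$Y{\left(q,O \right)} = -6 - 6 O$ ($Y{\left(q,O \right)} = - 6 \left(0 + 1 \left(O + 1\right)\right) = - 6 \left(0 + 1 \left(1 + O\right)\right) = - 6 \left(0 + \left(1 + O\right)\right) = - 6 \left(1 + O\right) = -6 - 6 O$)
$r{\left(b \right)} = -5 - b$
$11 \left(Y{\left(-3,A \right)} + r{\left(D{\left(v{\left(- \frac{5}{1},4 \right)} \right)} \right)}\right) = 11 \left(\left(-6 - 0\right) - 9\right) = 11 \left(\left(-6 + 0\right) - 9\right) = 11 \left(-6 - 9\right) = 11 \left(-15\right) = -165$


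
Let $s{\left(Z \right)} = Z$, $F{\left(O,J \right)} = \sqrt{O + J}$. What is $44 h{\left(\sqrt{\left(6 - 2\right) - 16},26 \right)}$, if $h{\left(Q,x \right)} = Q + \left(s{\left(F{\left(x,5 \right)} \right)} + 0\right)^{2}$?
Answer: $1364 + 88 i \sqrt{3} \approx 1364.0 + 152.42 i$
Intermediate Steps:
$F{\left(O,J \right)} = \sqrt{J + O}$
$h{\left(Q,x \right)} = 5 + Q + x$ ($h{\left(Q,x \right)} = Q + \left(\sqrt{5 + x} + 0\right)^{2} = Q + \left(\sqrt{5 + x}\right)^{2} = Q + \left(5 + x\right) = 5 + Q + x$)
$44 h{\left(\sqrt{\left(6 - 2\right) - 16},26 \right)} = 44 \left(5 + \sqrt{\left(6 - 2\right) - 16} + 26\right) = 44 \left(5 + \sqrt{4 - 16} + 26\right) = 44 \left(5 + \sqrt{-12} + 26\right) = 44 \left(5 + 2 i \sqrt{3} + 26\right) = 44 \left(31 + 2 i \sqrt{3}\right) = 1364 + 88 i \sqrt{3}$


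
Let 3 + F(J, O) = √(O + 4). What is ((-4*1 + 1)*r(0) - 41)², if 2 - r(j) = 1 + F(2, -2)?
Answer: 2827 - 318*√2 ≈ 2377.3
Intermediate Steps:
F(J, O) = -3 + √(4 + O) (F(J, O) = -3 + √(O + 4) = -3 + √(4 + O))
r(j) = 4 - √2 (r(j) = 2 - (1 + (-3 + √(4 - 2))) = 2 - (1 + (-3 + √2)) = 2 - (-2 + √2) = 2 + (2 - √2) = 4 - √2)
((-4*1 + 1)*r(0) - 41)² = ((-4*1 + 1)*(4 - √2) - 41)² = ((-4 + 1)*(4 - √2) - 41)² = (-3*(4 - √2) - 41)² = ((-12 + 3*√2) - 41)² = (-53 + 3*√2)²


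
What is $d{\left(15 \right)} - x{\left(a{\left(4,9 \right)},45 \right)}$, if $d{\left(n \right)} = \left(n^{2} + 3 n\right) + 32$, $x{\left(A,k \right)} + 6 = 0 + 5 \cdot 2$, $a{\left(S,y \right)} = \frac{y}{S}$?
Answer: $298$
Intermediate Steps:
$x{\left(A,k \right)} = 4$ ($x{\left(A,k \right)} = -6 + \left(0 + 5 \cdot 2\right) = -6 + \left(0 + 10\right) = -6 + 10 = 4$)
$d{\left(n \right)} = 32 + n^{2} + 3 n$
$d{\left(15 \right)} - x{\left(a{\left(4,9 \right)},45 \right)} = \left(32 + 15^{2} + 3 \cdot 15\right) - 4 = \left(32 + 225 + 45\right) - 4 = 302 - 4 = 298$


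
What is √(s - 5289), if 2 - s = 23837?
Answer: 6*I*√809 ≈ 170.66*I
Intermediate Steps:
s = -23835 (s = 2 - 1*23837 = 2 - 23837 = -23835)
√(s - 5289) = √(-23835 - 5289) = √(-29124) = 6*I*√809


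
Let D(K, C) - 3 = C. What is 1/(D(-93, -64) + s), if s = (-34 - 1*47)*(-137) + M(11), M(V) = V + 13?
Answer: 1/11060 ≈ 9.0416e-5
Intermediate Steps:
M(V) = 13 + V
D(K, C) = 3 + C
s = 11121 (s = (-34 - 1*47)*(-137) + (13 + 11) = (-34 - 47)*(-137) + 24 = -81*(-137) + 24 = 11097 + 24 = 11121)
1/(D(-93, -64) + s) = 1/((3 - 64) + 11121) = 1/(-61 + 11121) = 1/11060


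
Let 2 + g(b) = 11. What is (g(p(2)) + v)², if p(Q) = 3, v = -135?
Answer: 15876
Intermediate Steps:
g(b) = 9 (g(b) = -2 + 11 = 9)
(g(p(2)) + v)² = (9 - 135)² = (-126)² = 15876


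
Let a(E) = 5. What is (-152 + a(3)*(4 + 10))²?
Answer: 6724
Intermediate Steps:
(-152 + a(3)*(4 + 10))² = (-152 + 5*(4 + 10))² = (-152 + 5*14)² = (-152 + 70)² = (-82)² = 6724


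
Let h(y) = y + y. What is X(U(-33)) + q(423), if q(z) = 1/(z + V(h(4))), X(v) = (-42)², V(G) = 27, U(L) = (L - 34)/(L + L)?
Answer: 793801/450 ≈ 1764.0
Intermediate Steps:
U(L) = (-34 + L)/(2*L) (U(L) = (-34 + L)/((2*L)) = (-34 + L)*(1/(2*L)) = (-34 + L)/(2*L))
h(y) = 2*y
X(v) = 1764
q(z) = 1/(27 + z) (q(z) = 1/(z + 27) = 1/(27 + z))
X(U(-33)) + q(423) = 1764 + 1/(27 + 423) = 1764 + 1/450 = 793801/450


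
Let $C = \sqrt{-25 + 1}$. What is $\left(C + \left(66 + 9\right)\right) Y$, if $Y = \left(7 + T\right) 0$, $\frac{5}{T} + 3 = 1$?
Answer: $0$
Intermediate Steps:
$T = - \frac{5}{2}$ ($T = \frac{5}{-3 + 1} = \frac{5}{-2} = 5 \left(- \frac{1}{2}\right) = - \frac{5}{2} \approx -2.5$)
$C = 2 i \sqrt{6}$ ($C = \sqrt{-24} = 2 i \sqrt{6} \approx 4.899 i$)
$Y = 0$ ($Y = \left(7 - \frac{5}{2}\right) 0 = \frac{9}{2} \cdot 0 = 0$)
$\left(C + \left(66 + 9\right)\right) Y = \left(2 i \sqrt{6} + \left(66 + 9\right)\right) 0 = \left(2 i \sqrt{6} + 75\right) 0 = \left(75 + 2 i \sqrt{6}\right) 0 = 0$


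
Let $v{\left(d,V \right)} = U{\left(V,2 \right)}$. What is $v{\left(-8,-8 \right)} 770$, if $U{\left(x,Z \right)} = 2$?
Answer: $1540$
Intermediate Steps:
$v{\left(d,V \right)} = 2$
$v{\left(-8,-8 \right)} 770 = 2 \cdot 770 = 1540$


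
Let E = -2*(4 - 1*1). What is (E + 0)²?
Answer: 36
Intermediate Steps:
E = -6 (E = -2*(4 - 1) = -2*3 = -6)
(E + 0)² = (-6 + 0)² = (-6)² = 36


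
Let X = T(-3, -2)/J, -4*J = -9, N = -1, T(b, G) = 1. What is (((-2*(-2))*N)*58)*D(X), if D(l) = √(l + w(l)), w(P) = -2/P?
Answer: -116*I*√146/3 ≈ -467.21*I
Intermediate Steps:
J = 9/4 (J = -¼*(-9) = 9/4 ≈ 2.2500)
X = 4/9 (X = 1/(9/4) = 1*(4/9) = 4/9 ≈ 0.44444)
D(l) = √(l - 2/l)
(((-2*(-2))*N)*58)*D(X) = ((-2*(-2)*(-1))*58)*√(4/9 - 2/4/9) = ((4*(-1))*58)*√(4/9 - 2*9/4) = (-4*58)*√(4/9 - 9/2) = -116*I*√146/3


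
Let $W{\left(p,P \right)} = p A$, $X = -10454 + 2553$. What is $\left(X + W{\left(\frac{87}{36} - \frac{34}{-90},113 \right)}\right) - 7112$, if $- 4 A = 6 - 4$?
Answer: $- \frac{5405183}{360} \approx -15014.0$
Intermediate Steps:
$X = -7901$
$A = - \frac{1}{2}$ ($A = - \frac{6 - 4}{4} = \left(- \frac{1}{4}\right) 2 = - \frac{1}{2} \approx -0.5$)
$W{\left(p,P \right)} = - \frac{p}{2}$ ($W{\left(p,P \right)} = p \left(- \frac{1}{2}\right) = - \frac{p}{2}$)
$\left(X + W{\left(\frac{87}{36} - \frac{34}{-90},113 \right)}\right) - 7112 = \left(-7901 - \frac{\frac{87}{36} - \frac{34}{-90}}{2}\right) - 7112 = \left(-7901 - \frac{87 \cdot \frac{1}{36} - - \frac{17}{45}}{2}\right) - 7112 = \left(-7901 - \frac{\frac{29}{12} + \frac{17}{45}}{2}\right) - 7112 = \left(-7901 - \frac{503}{360}\right) - 7112 = - \frac{2844863}{360} - 7112 = - \frac{5405183}{360}$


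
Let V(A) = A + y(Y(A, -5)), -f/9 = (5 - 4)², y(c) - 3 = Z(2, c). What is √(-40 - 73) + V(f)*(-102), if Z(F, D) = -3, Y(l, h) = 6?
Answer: 918 + I*√113 ≈ 918.0 + 10.63*I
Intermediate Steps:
y(c) = 0 (y(c) = 3 - 3 = 0)
f = -9 (f = -9*(5 - 4)² = -9*1² = -9*1 = -9)
V(A) = A (V(A) = A + 0 = A)
√(-40 - 73) + V(f)*(-102) = √(-40 - 73) - 9*(-102) = √(-113) + 918 = I*√113 + 918 = 918 + I*√113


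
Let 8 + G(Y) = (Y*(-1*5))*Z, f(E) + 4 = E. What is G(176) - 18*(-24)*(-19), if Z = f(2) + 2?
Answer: -8216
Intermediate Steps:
f(E) = -4 + E
Z = 0 (Z = (-4 + 2) + 2 = -2 + 2 = 0)
G(Y) = -8 (G(Y) = -8 + (Y*(-1*5))*0 = -8 + (Y*(-5))*0 = -8 - 5*Y*0 = -8 + 0 = -8)
G(176) - 18*(-24)*(-19) = -8 - 18*(-24)*(-19) = -8 + 432*(-19) = -8 - 8208 = -8216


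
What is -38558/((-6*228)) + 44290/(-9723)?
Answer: 52385119/2216844 ≈ 23.630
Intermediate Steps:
-38558/((-6*228)) + 44290/(-9723) = -38558/(-1368) + 44290*(-1/9723) = -38558*(-1/1368) - 44290/9723 = 19279/684 - 44290/9723 = 52385119/2216844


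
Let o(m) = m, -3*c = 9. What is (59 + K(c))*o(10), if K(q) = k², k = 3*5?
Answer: 2840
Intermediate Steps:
c = -3 (c = -⅓*9 = -3)
k = 15
K(q) = 225 (K(q) = 15² = 225)
(59 + K(c))*o(10) = (59 + 225)*10 = 284*10 = 2840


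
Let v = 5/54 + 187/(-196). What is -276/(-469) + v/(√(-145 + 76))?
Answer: 276/469 + 4559*I*√69/365148 ≈ 0.58849 + 0.10371*I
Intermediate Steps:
v = -4559/5292 (v = 5*(1/54) + 187*(-1/196) = 5/54 - 187/196 = -4559/5292 ≈ -0.86149)
-276/(-469) + v/(√(-145 + 76)) = -276/(-469) - 4559/(5292*√(-145 + 76)) = -276*(-1/469) - 4559*(-I*√69/69)/5292 = 276/469 - 4559*(-I*√69/69)/5292 = 276/469 - (-4559)*I*√69/365148 = 276/469 + 4559*I*√69/365148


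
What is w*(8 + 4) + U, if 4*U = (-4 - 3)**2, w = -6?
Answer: -239/4 ≈ -59.750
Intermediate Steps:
U = 49/4 (U = (-4 - 3)**2/4 = (1/4)*(-7)**2 = (1/4)*49 = 49/4 ≈ 12.250)
w*(8 + 4) + U = -6*(8 + 4) + 49/4 = -6*12 + 49/4 = -72 + 49/4 = -239/4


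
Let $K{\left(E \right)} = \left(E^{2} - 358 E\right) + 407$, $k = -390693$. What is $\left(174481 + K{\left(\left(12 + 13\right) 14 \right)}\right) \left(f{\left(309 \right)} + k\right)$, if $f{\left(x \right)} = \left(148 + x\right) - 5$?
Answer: $-67155793208$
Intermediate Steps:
$f{\left(x \right)} = 143 + x$
$K{\left(E \right)} = 407 + E^{2} - 358 E$
$\left(174481 + K{\left(\left(12 + 13\right) 14 \right)}\right) \left(f{\left(309 \right)} + k\right) = \left(174481 + \left(407 + \left(\left(12 + 13\right) 14\right)^{2} - 358 \left(12 + 13\right) 14\right)\right) \left(\left(143 + 309\right) - 390693\right) = \left(174481 + \left(407 + \left(25 \cdot 14\right)^{2} - 358 \cdot 25 \cdot 14\right)\right) \left(452 - 390693\right) = \left(174481 + \left(407 + 350^{2} - 125300\right)\right) \left(-390241\right) = \left(174481 + \left(407 + 122500 - 125300\right)\right) \left(-390241\right) = \left(174481 - 2393\right) \left(-390241\right) = 172088 \left(-390241\right) = -67155793208$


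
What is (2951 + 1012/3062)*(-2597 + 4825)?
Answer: 10067189036/1531 ≈ 6.5756e+6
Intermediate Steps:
(2951 + 1012/3062)*(-2597 + 4825) = (2951 + 1012*(1/3062))*2228 = (2951 + 506/1531)*2228 = (4518487/1531)*2228 = 10067189036/1531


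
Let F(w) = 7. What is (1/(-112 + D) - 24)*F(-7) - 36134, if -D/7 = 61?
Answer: -2795255/77 ≈ -36302.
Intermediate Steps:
D = -427 (D = -7*61 = -427)
(1/(-112 + D) - 24)*F(-7) - 36134 = (1/(-112 - 427) - 24)*7 - 36134 = (1/(-539) - 24)*7 - 36134 = (-1/539 - 24)*7 - 36134 = -12937/539*7 - 36134 = -12937/77 - 36134 = -2795255/77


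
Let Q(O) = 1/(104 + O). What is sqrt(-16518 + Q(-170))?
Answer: I*sqrt(71952474)/66 ≈ 128.52*I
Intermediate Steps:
sqrt(-16518 + Q(-170)) = sqrt(-16518 + 1/(104 - 170)) = sqrt(-16518 + 1/(-66)) = sqrt(-16518 - 1/66) = sqrt(-1090189/66) = I*sqrt(71952474)/66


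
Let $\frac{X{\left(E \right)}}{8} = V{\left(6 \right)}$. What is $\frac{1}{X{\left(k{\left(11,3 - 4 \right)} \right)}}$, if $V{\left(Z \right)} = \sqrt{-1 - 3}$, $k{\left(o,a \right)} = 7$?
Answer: $- \frac{i}{16} \approx - 0.0625 i$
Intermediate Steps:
$V{\left(Z \right)} = 2 i$ ($V{\left(Z \right)} = \sqrt{-4} = 2 i$)
$X{\left(E \right)} = 16 i$ ($X{\left(E \right)} = 8 \cdot 2 i = 16 i$)
$\frac{1}{X{\left(k{\left(11,3 - 4 \right)} \right)}} = \frac{1}{16 i} = - \frac{i}{16}$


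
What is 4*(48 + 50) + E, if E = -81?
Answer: 311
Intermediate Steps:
4*(48 + 50) + E = 4*(48 + 50) - 81 = 4*98 - 81 = 392 - 81 = 311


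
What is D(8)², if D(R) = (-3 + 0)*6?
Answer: 324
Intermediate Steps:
D(R) = -18 (D(R) = -3*6 = -18)
D(8)² = (-18)² = 324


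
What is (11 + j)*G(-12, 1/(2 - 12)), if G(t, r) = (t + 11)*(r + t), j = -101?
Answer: -1089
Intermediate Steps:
G(t, r) = (11 + t)*(r + t)
(11 + j)*G(-12, 1/(2 - 12)) = (11 - 101)*((-12)² + 11/(2 - 12) + 11*(-12) - 12/(2 - 12)) = -90*(144 + 11/(-10) - 132 - 12/(-10)) = -90*(144 + 11*(-⅒) - 132 - ⅒*(-12)) = -90*(144 - 11/10 - 132 + 6/5) = -90*121/10 = -1089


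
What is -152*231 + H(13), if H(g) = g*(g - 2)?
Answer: -34969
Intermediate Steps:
H(g) = g*(-2 + g)
-152*231 + H(13) = -152*231 + 13*(-2 + 13) = -35112 + 13*11 = -35112 + 143 = -34969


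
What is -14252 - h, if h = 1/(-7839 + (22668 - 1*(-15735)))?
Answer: -435598129/30564 ≈ -14252.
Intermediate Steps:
h = 1/30564 (h = 1/(-7839 + (22668 + 15735)) = 1/(-7839 + 38403) = 1/30564 ≈ 3.2718e-5)
-14252 - h = -14252 - 1*1/30564 = -14252 - 1/30564 = -435598129/30564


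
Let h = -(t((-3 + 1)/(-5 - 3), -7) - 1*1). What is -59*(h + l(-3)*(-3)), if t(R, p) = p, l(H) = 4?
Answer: 236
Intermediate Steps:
h = 8 (h = -(-7 - 1*1) = -(-7 - 1) = -1*(-8) = 8)
-59*(h + l(-3)*(-3)) = -59*(8 + 4*(-3)) = -59*(8 - 12) = -59*(-4) = 236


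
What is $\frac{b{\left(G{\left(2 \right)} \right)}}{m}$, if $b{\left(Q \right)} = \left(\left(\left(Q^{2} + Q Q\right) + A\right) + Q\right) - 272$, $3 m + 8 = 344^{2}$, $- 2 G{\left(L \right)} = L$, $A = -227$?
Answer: $- \frac{747}{59164} \approx -0.012626$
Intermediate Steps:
$G{\left(L \right)} = - \frac{L}{2}$
$m = \frac{118328}{3}$ ($m = - \frac{8}{3} + \frac{344^{2}}{3} = - \frac{8}{3} + \frac{1}{3} \cdot 118336 = - \frac{8}{3} + \frac{118336}{3} = \frac{118328}{3} \approx 39443.0$)
$b{\left(Q \right)} = -499 + Q + 2 Q^{2}$ ($b{\left(Q \right)} = \left(\left(\left(Q^{2} + Q Q\right) - 227\right) + Q\right) - 272 = \left(\left(\left(Q^{2} + Q^{2}\right) - 227\right) + Q\right) - 272 = \left(\left(2 Q^{2} - 227\right) + Q\right) - 272 = \left(\left(-227 + 2 Q^{2}\right) + Q\right) - 272 = \left(-227 + Q + 2 Q^{2}\right) - 272 = -499 + Q + 2 Q^{2}$)
$\frac{b{\left(G{\left(2 \right)} \right)}}{m} = \frac{-499 - 1 + 2 \left(\left(- \frac{1}{2}\right) 2\right)^{2}}{\frac{118328}{3}} = \left(-499 - 1 + 2 \left(-1\right)^{2}\right) \frac{3}{118328} = \left(-499 - 1 + 2 \cdot 1\right) \frac{3}{118328} = \left(-499 - 1 + 2\right) \frac{3}{118328} = \left(-498\right) \frac{3}{118328} = - \frac{747}{59164}$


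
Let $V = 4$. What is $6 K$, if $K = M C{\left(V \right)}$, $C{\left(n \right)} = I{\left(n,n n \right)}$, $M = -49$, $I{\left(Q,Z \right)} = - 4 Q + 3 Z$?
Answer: $-9408$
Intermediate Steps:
$C{\left(n \right)} = - 4 n + 3 n^{2}$ ($C{\left(n \right)} = - 4 n + 3 n n = - 4 n + 3 n^{2}$)
$K = -1568$ ($K = - 49 \cdot 4 \left(-4 + 3 \cdot 4\right) = - 49 \cdot 4 \left(-4 + 12\right) = - 49 \cdot 4 \cdot 8 = \left(-49\right) 32 = -1568$)
$6 K = 6 \left(-1568\right) = -9408$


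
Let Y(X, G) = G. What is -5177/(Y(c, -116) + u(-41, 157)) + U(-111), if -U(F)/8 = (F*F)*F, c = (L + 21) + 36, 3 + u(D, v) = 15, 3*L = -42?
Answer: 1137874169/104 ≈ 1.0941e+7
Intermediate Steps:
L = -14 (L = (1/3)*(-42) = -14)
u(D, v) = 12 (u(D, v) = -3 + 15 = 12)
c = 43 (c = (-14 + 21) + 36 = 7 + 36 = 43)
U(F) = -8*F**3 (U(F) = -8*F*F*F = -8*F**2*F = -8*F**3)
-5177/(Y(c, -116) + u(-41, 157)) + U(-111) = -5177/(-116 + 12) - 8*(-111)**3 = -5177/(-104) - 8*(-1367631) = -5177*(-1/104) + 10941048 = 5177/104 + 10941048 = 1137874169/104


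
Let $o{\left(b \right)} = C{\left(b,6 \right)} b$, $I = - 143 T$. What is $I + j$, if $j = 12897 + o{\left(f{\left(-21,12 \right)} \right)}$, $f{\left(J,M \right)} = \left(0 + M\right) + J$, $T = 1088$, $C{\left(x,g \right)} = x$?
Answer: $-142606$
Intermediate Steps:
$f{\left(J,M \right)} = J + M$ ($f{\left(J,M \right)} = M + J = J + M$)
$I = -155584$ ($I = \left(-143\right) 1088 = -155584$)
$o{\left(b \right)} = b^{2}$ ($o{\left(b \right)} = b b = b^{2}$)
$j = 12978$ ($j = 12897 + \left(-21 + 12\right)^{2} = 12897 + \left(-9\right)^{2} = 12897 + 81 = 12978$)
$I + j = -155584 + 12978 = -142606$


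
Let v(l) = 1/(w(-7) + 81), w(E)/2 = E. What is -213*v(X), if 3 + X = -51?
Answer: -213/67 ≈ -3.1791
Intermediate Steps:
X = -54 (X = -3 - 51 = -54)
w(E) = 2*E
v(l) = 1/67 (v(l) = 1/(2*(-7) + 81) = 1/(-14 + 81) = 1/67)
-213*v(X) = -213*1/67 = -213/67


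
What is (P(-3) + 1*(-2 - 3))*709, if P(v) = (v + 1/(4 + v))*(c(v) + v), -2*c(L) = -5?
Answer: -2836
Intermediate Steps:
c(L) = 5/2 (c(L) = -1/2*(-5) = 5/2)
P(v) = (5/2 + v)*(v + 1/(4 + v)) (P(v) = (v + 1/(4 + v))*(5/2 + v) = (5/2 + v)*(v + 1/(4 + v)))
(P(-3) + 1*(-2 - 3))*709 = ((5 + 2*(-3)**3 + 13*(-3)**2 + 22*(-3))/(2*(4 - 3)) + 1*(-2 - 3))*709 = ((1/2)*(5 + 2*(-27) + 13*9 - 66)/1 + 1*(-5))*709 = ((1/2)*1*(5 - 54 + 117 - 66) - 5)*709 = ((1/2)*1*2 - 5)*709 = (1 - 5)*709 = -4*709 = -2836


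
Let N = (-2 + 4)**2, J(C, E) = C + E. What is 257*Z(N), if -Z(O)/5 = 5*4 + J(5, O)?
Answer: -37265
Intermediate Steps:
N = 4 (N = 2**2 = 4)
Z(O) = -125 - 5*O (Z(O) = -5*(5*4 + (5 + O)) = -5*(20 + (5 + O)) = -5*(25 + O) = -125 - 5*O)
257*Z(N) = 257*(-125 - 5*4) = 257*(-125 - 20) = 257*(-145) = -37265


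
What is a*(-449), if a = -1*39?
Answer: 17511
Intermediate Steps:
a = -39
a*(-449) = -39*(-449) = 17511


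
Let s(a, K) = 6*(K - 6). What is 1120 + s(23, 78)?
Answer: 1552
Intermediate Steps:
s(a, K) = -36 + 6*K (s(a, K) = 6*(-6 + K) = -36 + 6*K)
1120 + s(23, 78) = 1120 + (-36 + 6*78) = 1120 + (-36 + 468) = 1120 + 432 = 1552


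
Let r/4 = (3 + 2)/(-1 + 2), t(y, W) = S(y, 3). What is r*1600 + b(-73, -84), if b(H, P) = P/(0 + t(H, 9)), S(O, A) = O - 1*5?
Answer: 416014/13 ≈ 32001.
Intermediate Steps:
S(O, A) = -5 + O (S(O, A) = O - 5 = -5 + O)
t(y, W) = -5 + y
r = 20 (r = 4*((3 + 2)/(-1 + 2)) = 4*(5/1) = 4*(5*1) = 4*5 = 20)
b(H, P) = P/(-5 + H) (b(H, P) = P/(0 + (-5 + H)) = P/(-5 + H))
r*1600 + b(-73, -84) = 20*1600 - 84/(-5 - 73) = 32000 - 84/(-78) = 32000 - 84*(-1/78) = 32000 + 14/13 = 416014/13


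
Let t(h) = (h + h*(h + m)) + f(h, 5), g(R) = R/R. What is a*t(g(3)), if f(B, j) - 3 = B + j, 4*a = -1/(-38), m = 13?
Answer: 3/19 ≈ 0.15789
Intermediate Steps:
g(R) = 1
a = 1/152 (a = (-1/(-38))/4 = (-1*(-1/38))/4 = (¼)*(1/38) = 1/152 ≈ 0.0065789)
f(B, j) = 3 + B + j (f(B, j) = 3 + (B + j) = 3 + B + j)
t(h) = 8 + 2*h + h*(13 + h) (t(h) = (h + h*(h + 13)) + (3 + h + 5) = (h + h*(13 + h)) + (8 + h) = 8 + 2*h + h*(13 + h))
a*t(g(3)) = (8 + 1² + 15*1)/152 = (8 + 1 + 15)/152 = (1/152)*24 = 3/19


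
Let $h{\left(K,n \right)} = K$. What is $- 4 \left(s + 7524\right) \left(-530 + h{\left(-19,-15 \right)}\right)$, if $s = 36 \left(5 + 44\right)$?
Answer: $20396448$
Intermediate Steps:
$s = 1764$ ($s = 36 \cdot 49 = 1764$)
$- 4 \left(s + 7524\right) \left(-530 + h{\left(-19,-15 \right)}\right) = - 4 \left(1764 + 7524\right) \left(-530 - 19\right) = - 4 \cdot 9288 \left(-549\right) = \left(-4\right) \left(-5099112\right) = 20396448$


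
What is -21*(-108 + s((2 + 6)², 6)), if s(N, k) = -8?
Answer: 2436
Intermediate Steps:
-21*(-108 + s((2 + 6)², 6)) = -21*(-108 - 8) = -21*(-116) = 2436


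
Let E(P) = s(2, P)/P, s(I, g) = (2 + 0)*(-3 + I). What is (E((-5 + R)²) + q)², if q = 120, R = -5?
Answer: 35988001/2500 ≈ 14395.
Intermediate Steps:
s(I, g) = -6 + 2*I (s(I, g) = 2*(-3 + I) = -6 + 2*I)
E(P) = -2/P (E(P) = (-6 + 2*2)/P = (-6 + 4)/P = -2/P)
(E((-5 + R)²) + q)² = (-2/(-5 - 5)² + 120)² = (-2/((-10)²) + 120)² = (-2/100 + 120)² = (-2*1/100 + 120)² = (-1/50 + 120)² = (5999/50)² = 35988001/2500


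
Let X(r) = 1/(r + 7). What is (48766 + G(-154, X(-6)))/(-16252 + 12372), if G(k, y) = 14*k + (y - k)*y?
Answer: -9353/776 ≈ -12.053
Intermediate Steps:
X(r) = 1/(7 + r)
G(k, y) = 14*k + y*(y - k)
(48766 + G(-154, X(-6)))/(-16252 + 12372) = (48766 + ((1/(7 - 6))² + 14*(-154) - 1*(-154)/(7 - 6)))/(-16252 + 12372) = (48766 + ((1/1)² - 2156 - 1*(-154)/1))/(-3880) = (48766 + (1² - 2156 - 1*(-154)*1))*(-1/3880) = (48766 + (1 - 2156 + 154))*(-1/3880) = (48766 - 2001)*(-1/3880) = 46765*(-1/3880) = -9353/776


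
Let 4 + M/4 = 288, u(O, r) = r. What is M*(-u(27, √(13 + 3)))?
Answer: -4544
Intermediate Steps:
M = 1136 (M = -16 + 4*288 = -16 + 1152 = 1136)
M*(-u(27, √(13 + 3))) = 1136*(-√(13 + 3)) = 1136*(-√16) = 1136*(-1*4) = 1136*(-4) = -4544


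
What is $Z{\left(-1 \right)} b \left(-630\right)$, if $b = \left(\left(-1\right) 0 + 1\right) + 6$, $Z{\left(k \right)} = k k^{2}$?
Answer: $4410$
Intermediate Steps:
$Z{\left(k \right)} = k^{3}$
$b = 7$ ($b = \left(0 + 1\right) + 6 = 1 + 6 = 7$)
$Z{\left(-1 \right)} b \left(-630\right) = \left(-1\right)^{3} \cdot 7 \left(-630\right) = \left(-1\right) 7 \left(-630\right) = \left(-7\right) \left(-630\right) = 4410$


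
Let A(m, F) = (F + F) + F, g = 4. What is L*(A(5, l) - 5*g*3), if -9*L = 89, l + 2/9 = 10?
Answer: 8188/27 ≈ 303.26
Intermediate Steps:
l = 88/9 (l = -2/9 + 10 = 88/9 ≈ 9.7778)
A(m, F) = 3*F (A(m, F) = 2*F + F = 3*F)
L = -89/9 (L = -⅑*89 = -89/9 ≈ -9.8889)
L*(A(5, l) - 5*g*3) = -89*(3*(88/9) - 5*4*3)/9 = -89*(88/3 - 20*3)/9 = -89*(88/3 - 60)/9 = -89/9*(-92/3) = 8188/27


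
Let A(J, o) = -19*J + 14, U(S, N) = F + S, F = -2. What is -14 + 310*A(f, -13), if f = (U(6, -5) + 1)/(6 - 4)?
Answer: -10399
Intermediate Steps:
U(S, N) = -2 + S
f = 5/2 (f = ((-2 + 6) + 1)/(6 - 4) = (4 + 1)/2 = 5*(1/2) = 5/2 ≈ 2.5000)
A(J, o) = 14 - 19*J
-14 + 310*A(f, -13) = -14 + 310*(14 - 19*5/2) = -14 + 310*(14 - 95/2) = -14 + 310*(-67/2) = -14 - 10385 = -10399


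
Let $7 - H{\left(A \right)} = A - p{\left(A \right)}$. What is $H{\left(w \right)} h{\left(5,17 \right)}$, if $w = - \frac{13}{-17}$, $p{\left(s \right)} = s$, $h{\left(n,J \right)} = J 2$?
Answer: $238$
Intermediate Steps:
$h{\left(n,J \right)} = 2 J$
$w = \frac{13}{17}$ ($w = \left(-13\right) \left(- \frac{1}{17}\right) = \frac{13}{17} \approx 0.76471$)
$H{\left(A \right)} = 7$ ($H{\left(A \right)} = 7 - \left(A - A\right) = 7 - 0 = 7 + 0 = 7$)
$H{\left(w \right)} h{\left(5,17 \right)} = 7 \cdot 2 \cdot 17 = 7 \cdot 34 = 238$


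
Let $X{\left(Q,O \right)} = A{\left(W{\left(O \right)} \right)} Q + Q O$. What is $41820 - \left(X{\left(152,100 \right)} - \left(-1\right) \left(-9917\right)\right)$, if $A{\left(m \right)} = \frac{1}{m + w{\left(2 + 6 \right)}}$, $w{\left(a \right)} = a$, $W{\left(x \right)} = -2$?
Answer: $\frac{109535}{3} \approx 36512.0$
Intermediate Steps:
$A{\left(m \right)} = \frac{1}{8 + m}$ ($A{\left(m \right)} = \frac{1}{m + \left(2 + 6\right)} = \frac{1}{m + 8} = \frac{1}{8 + m}$)
$X{\left(Q,O \right)} = \frac{Q}{6} + O Q$ ($X{\left(Q,O \right)} = \frac{Q}{8 - 2} + Q O = \frac{Q}{6} + O Q$)
$41820 - \left(X{\left(152,100 \right)} - \left(-1\right) \left(-9917\right)\right) = 41820 - \left(152 \left(\frac{1}{6} + 100\right) - \left(-1\right) \left(-9917\right)\right) = 41820 - \left(152 \cdot \frac{601}{6} - 9917\right) = 41820 - \left(\frac{45676}{3} - 9917\right) = 41820 - \frac{15925}{3} = \frac{109535}{3}$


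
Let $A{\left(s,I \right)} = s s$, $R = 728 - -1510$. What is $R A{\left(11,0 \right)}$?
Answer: $270798$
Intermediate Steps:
$R = 2238$ ($R = 728 + 1510 = 2238$)
$A{\left(s,I \right)} = s^{2}$
$R A{\left(11,0 \right)} = 2238 \cdot 11^{2} = 2238 \cdot 121 = 270798$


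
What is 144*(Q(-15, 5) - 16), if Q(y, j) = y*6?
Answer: -15264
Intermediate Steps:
Q(y, j) = 6*y
144*(Q(-15, 5) - 16) = 144*(6*(-15) - 16) = 144*(-90 - 16) = 144*(-106) = -15264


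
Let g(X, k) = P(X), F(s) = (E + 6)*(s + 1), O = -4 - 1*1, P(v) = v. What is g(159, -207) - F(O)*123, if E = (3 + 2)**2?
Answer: 15411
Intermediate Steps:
E = 25 (E = 5**2 = 25)
O = -5 (O = -4 - 1 = -5)
F(s) = 31 + 31*s (F(s) = (25 + 6)*(s + 1) = 31*(1 + s) = 31 + 31*s)
g(X, k) = X
g(159, -207) - F(O)*123 = 159 - (31 + 31*(-5))*123 = 159 - (31 - 155)*123 = 159 - (-124)*123 = 159 - 1*(-15252) = 159 + 15252 = 15411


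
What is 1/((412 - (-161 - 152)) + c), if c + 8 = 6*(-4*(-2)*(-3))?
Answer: 1/573 ≈ 0.0017452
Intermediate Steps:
c = -152 (c = -8 + 6*(-4*(-2)*(-3)) = -8 + 6*(8*(-3)) = -8 + 6*(-24) = -8 - 144 = -152)
1/((412 - (-161 - 152)) + c) = 1/((412 - (-161 - 152)) - 152) = 1/((412 - 1*(-313)) - 152) = 1/((412 + 313) - 152) = 1/(725 - 152) = 1/573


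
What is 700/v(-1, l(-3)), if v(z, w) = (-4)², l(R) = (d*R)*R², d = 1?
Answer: 175/4 ≈ 43.750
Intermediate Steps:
l(R) = R³ (l(R) = (1*R)*R² = R*R² = R³)
v(z, w) = 16
700/v(-1, l(-3)) = 700/16 = 700*(1/16) = 175/4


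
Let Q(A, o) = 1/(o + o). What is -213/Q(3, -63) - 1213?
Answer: 25625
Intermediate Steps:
Q(A, o) = 1/(2*o)
-213/Q(3, -63) - 1213 = -213/((½)/(-63)) - 1213 = -213/((½)*(-1/63)) - 1213 = -213/(-1/126) - 1213 = -213*(-126) - 1213 = 26838 - 1213 = 25625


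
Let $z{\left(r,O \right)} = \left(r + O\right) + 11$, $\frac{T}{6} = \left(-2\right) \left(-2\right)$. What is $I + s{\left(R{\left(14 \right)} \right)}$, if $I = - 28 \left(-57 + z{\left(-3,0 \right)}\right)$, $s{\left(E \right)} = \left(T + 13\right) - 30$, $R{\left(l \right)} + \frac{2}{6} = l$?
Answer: $1379$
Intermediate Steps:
$R{\left(l \right)} = - \frac{1}{3} + l$
$T = 24$ ($T = 6 \left(\left(-2\right) \left(-2\right)\right) = 6 \cdot 4 = 24$)
$s{\left(E \right)} = 7$ ($s{\left(E \right)} = \left(24 + 13\right) - 30 = 37 - 30 = 7$)
$z{\left(r,O \right)} = 11 + O + r$ ($z{\left(r,O \right)} = \left(O + r\right) + 11 = 11 + O + r$)
$I = 1372$ ($I = - 28 \left(-57 + \left(11 + 0 - 3\right)\right) = - 28 \left(-57 + 8\right) = \left(-28\right) \left(-49\right) = 1372$)
$I + s{\left(R{\left(14 \right)} \right)} = 1372 + 7 = 1379$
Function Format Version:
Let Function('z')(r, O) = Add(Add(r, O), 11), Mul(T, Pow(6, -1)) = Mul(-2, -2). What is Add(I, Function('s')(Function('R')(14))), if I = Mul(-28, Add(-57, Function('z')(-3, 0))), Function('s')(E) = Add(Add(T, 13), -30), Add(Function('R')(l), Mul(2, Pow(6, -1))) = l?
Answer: 1379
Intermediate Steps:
Function('R')(l) = Add(Rational(-1, 3), l)
T = 24 (T = Mul(6, Mul(-2, -2)) = Mul(6, 4) = 24)
Function('s')(E) = 7 (Function('s')(E) = Add(Add(24, 13), -30) = Add(37, -30) = 7)
Function('z')(r, O) = Add(11, O, r) (Function('z')(r, O) = Add(Add(O, r), 11) = Add(11, O, r))
I = 1372 (I = Mul(-28, Add(-57, Add(11, 0, -3))) = Mul(-28, Add(-57, 8)) = Mul(-28, -49) = 1372)
Add(I, Function('s')(Function('R')(14))) = Add(1372, 7) = 1379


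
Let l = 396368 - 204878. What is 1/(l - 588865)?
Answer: -1/397375 ≈ -2.5165e-6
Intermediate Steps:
l = 191490
1/(l - 588865) = 1/(191490 - 588865) = 1/(-397375) = -1/397375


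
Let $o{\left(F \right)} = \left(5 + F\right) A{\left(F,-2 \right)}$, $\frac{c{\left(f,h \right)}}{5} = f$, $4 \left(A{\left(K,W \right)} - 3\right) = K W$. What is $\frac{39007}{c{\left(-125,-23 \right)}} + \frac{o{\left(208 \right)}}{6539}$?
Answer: $- \frac{268512398}{4086875} \approx -65.701$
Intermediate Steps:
$A{\left(K,W \right)} = 3 + \frac{K W}{4}$
$c{\left(f,h \right)} = 5 f$
$o{\left(F \right)} = \left(3 - \frac{F}{2}\right) \left(5 + F\right)$ ($o{\left(F \right)} = \left(5 + F\right) \left(3 + \frac{1}{4} F \left(-2\right)\right) = \left(5 + F\right) \left(3 - \frac{F}{2}\right) = \left(3 - \frac{F}{2}\right) \left(5 + F\right)$)
$\frac{39007}{c{\left(-125,-23 \right)}} + \frac{o{\left(208 \right)}}{6539} = \frac{39007}{5 \left(-125\right)} + \frac{\frac{1}{2} \left(5 + 208\right) \left(6 - 208\right)}{6539} = \frac{39007}{-625} + \frac{1}{2} \cdot 213 \left(6 - 208\right) \frac{1}{6539} = 39007 \left(- \frac{1}{625}\right) + \frac{1}{2} \cdot 213 \left(-202\right) \frac{1}{6539} = - \frac{39007}{625} - \frac{21513}{6539} = - \frac{268512398}{4086875}$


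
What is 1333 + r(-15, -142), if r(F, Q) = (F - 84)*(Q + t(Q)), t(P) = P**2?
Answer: -1980845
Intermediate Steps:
r(F, Q) = (-84 + F)*(Q + Q**2) (r(F, Q) = (F - 84)*(Q + Q**2) = (-84 + F)*(Q + Q**2))
1333 + r(-15, -142) = 1333 - 142*(-84 - 15 - 84*(-142) - 15*(-142)) = 1333 - 142*(-84 - 15 + 11928 + 2130) = 1333 - 142*13959 = 1333 - 1982178 = -1980845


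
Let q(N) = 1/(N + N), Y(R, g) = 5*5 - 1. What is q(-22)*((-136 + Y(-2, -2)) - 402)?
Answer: 257/22 ≈ 11.682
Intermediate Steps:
Y(R, g) = 24 (Y(R, g) = 25 - 1 = 24)
q(N) = 1/(2*N)
q(-22)*((-136 + Y(-2, -2)) - 402) = ((½)/(-22))*((-136 + 24) - 402) = ((½)*(-1/22))*(-112 - 402) = -1/44*(-514) = 257/22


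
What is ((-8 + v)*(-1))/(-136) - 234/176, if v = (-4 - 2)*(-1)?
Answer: -2011/1496 ≈ -1.3443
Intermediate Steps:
v = 6 (v = -6*(-1) = 6)
((-8 + v)*(-1))/(-136) - 234/176 = ((-8 + 6)*(-1))/(-136) - 234/176 = -2*(-1)*(-1/136) - 234*1/176 = 2*(-1/136) - 117/88 = -1/68 - 117/88 = -2011/1496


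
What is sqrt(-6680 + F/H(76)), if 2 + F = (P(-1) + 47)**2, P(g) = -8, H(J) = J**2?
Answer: I*sqrt(38582161)/76 ≈ 81.73*I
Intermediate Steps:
F = 1519 (F = -2 + (-8 + 47)**2 = -2 + 39**2 = -2 + 1521 = 1519)
sqrt(-6680 + F/H(76)) = sqrt(-6680 + 1519/(76**2)) = sqrt(-6680 + 1519/5776) = sqrt(-38582161/5776) = I*sqrt(38582161)/76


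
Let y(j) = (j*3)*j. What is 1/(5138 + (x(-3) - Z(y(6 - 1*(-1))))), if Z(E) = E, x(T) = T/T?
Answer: 1/4992 ≈ 0.00020032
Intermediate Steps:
x(T) = 1
y(j) = 3*j² (y(j) = (3*j)*j = 3*j²)
1/(5138 + (x(-3) - Z(y(6 - 1*(-1))))) = 1/(5138 + (1 - 3*(6 - 1*(-1))²)) = 1/(5138 + (1 - 3*(6 + 1)²)) = 1/(5138 + (1 - 3*7²)) = 1/(5138 + (1 - 3*49)) = 1/(5138 + (1 - 1*147)) = 1/(5138 + (1 - 147)) = 1/(5138 - 146) = 1/4992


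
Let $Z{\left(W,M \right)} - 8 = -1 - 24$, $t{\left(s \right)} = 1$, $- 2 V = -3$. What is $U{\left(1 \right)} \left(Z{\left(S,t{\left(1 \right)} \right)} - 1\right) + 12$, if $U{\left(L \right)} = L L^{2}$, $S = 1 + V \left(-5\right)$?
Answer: $-6$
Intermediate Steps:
$V = \frac{3}{2}$ ($V = \left(- \frac{1}{2}\right) \left(-3\right) = \frac{3}{2} \approx 1.5$)
$S = - \frac{13}{2}$ ($S = 1 + \frac{3}{2} \left(-5\right) = 1 - \frac{15}{2} = - \frac{13}{2} \approx -6.5$)
$U{\left(L \right)} = L^{3}$
$Z{\left(W,M \right)} = -17$ ($Z{\left(W,M \right)} = 8 - 25 = -17$)
$U{\left(1 \right)} \left(Z{\left(S,t{\left(1 \right)} \right)} - 1\right) + 12 = 1^{3} \left(-17 - 1\right) + 12 = 1 \left(-18\right) + 12 = -18 + 12 = -6$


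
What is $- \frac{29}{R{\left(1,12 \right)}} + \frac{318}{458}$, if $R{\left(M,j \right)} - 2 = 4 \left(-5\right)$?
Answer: $\frac{9503}{4122} \approx 2.3054$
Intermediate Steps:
$R{\left(M,j \right)} = -18$ ($R{\left(M,j \right)} = 2 + 4 \left(-5\right) = 2 - 20 = -18$)
$- \frac{29}{R{\left(1,12 \right)}} + \frac{318}{458} = - \frac{29}{-18} + \frac{318}{458} = \left(-29\right) \left(- \frac{1}{18}\right) + 318 \cdot \frac{1}{458} = \frac{29}{18} + \frac{159}{229} = \frac{9503}{4122}$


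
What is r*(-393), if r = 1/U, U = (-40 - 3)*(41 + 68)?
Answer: 393/4687 ≈ 0.083849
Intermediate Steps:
U = -4687 (U = -43*109 = -4687)
r = -1/4687 (r = 1/(-4687) = -1/4687 ≈ -0.00021336)
r*(-393) = -1/4687*(-393) = 393/4687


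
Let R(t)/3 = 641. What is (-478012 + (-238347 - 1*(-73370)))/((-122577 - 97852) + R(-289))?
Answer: 642989/218506 ≈ 2.9427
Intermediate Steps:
R(t) = 1923 (R(t) = 3*641 = 1923)
(-478012 + (-238347 - 1*(-73370)))/((-122577 - 97852) + R(-289)) = (-478012 + (-238347 - 1*(-73370)))/((-122577 - 97852) + 1923) = (-478012 + (-238347 + 73370))/(-220429 + 1923) = (-478012 - 164977)/(-218506) = -642989*(-1/218506) = 642989/218506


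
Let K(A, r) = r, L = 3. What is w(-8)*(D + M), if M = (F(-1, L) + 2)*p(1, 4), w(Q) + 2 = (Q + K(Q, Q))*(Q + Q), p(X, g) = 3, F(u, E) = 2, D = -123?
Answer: -28194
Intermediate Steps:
w(Q) = -2 + 4*Q² (w(Q) = -2 + (Q + Q)*(Q + Q) = -2 + (2*Q)*(2*Q) = -2 + 4*Q²)
M = 12 (M = (2 + 2)*3 = 4*3 = 12)
w(-8)*(D + M) = (-2 + 4*(-8)²)*(-123 + 12) = (-2 + 4*64)*(-111) = (-2 + 256)*(-111) = 254*(-111) = -28194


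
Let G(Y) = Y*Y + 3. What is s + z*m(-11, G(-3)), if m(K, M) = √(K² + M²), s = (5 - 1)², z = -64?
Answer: 16 - 64*√265 ≈ -1025.8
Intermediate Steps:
s = 16 (s = 4² = 16)
G(Y) = 3 + Y² (G(Y) = Y² + 3 = 3 + Y²)
s + z*m(-11, G(-3)) = 16 - 64*√((-11)² + (3 + (-3)²)²) = 16 - 64*√(121 + (3 + 9)²) = 16 - 64*√(121 + 12²) = 16 - 64*√(121 + 144) = 16 - 64*√265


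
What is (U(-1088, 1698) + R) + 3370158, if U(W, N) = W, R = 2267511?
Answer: 5636581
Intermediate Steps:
(U(-1088, 1698) + R) + 3370158 = (-1088 + 2267511) + 3370158 = 2266423 + 3370158 = 5636581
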